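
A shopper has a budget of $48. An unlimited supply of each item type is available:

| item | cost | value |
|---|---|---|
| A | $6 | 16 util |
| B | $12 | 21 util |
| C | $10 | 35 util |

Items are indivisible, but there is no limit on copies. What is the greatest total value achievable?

Best value-per-unit is C at 35/10; filling with it alone gives 4×35 = 140.
Optimal mix: 1×A + 4×C → cost 46, value 156.

156 util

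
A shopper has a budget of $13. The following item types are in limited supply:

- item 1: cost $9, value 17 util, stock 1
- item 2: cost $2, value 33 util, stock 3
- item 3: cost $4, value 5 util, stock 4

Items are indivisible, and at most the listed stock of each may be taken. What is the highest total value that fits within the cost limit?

Best selections within cost 13 and stock limits:
- 3×item 2 + 1×item 3: cost 10, value 104
- 3×item 2: cost 6, value 99
Best: 104 util.

104 util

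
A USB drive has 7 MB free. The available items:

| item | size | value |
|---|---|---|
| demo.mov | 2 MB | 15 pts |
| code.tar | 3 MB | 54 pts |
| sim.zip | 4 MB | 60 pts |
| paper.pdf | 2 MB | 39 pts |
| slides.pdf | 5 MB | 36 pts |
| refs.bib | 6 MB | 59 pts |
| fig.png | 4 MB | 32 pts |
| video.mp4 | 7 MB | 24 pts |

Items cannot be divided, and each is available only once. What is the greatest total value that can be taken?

114 pts

Check high-value combinations within 7 MB:
- code.tar+sim.zip: size 3+4=7, value 54+60=114
- demo.mov+code.tar+paper.pdf: size 2+3+2=7, value 15+54+39=108
- sim.zip+paper.pdf: size 4+2=6, value 60+39=99
- code.tar+paper.pdf: size 3+2=5, value 54+39=93
Best: 114 pts.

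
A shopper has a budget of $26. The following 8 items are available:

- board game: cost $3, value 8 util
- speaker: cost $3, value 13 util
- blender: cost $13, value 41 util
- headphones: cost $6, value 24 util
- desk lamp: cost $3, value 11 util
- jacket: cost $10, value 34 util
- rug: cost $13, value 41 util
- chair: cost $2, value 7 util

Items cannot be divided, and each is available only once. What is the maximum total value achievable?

Check high-value combinations within $26:
- board game+speaker+headphones+desk lamp+jacket: cost 3+3+6+3+10=25, value 8+13+24+11+34=90
- speaker+headphones+desk lamp+jacket+chair: cost 3+6+3+10+2=24, value 13+24+11+34+7=89
- speaker+blender+headphones+desk lamp: cost 3+13+6+3=25, value 13+41+24+11=89
Best: 90 util.

90 util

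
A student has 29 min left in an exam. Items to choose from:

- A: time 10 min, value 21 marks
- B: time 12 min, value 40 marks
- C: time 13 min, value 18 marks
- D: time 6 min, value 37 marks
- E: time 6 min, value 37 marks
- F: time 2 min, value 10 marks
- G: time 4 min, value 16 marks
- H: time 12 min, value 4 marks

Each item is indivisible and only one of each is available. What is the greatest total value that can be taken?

Check high-value combinations within 29 min:
- B+D+E+G: time 12+6+6+4=28, value 40+37+37+16=130
- B+D+E+F: time 12+6+6+2=26, value 40+37+37+10=124
- A+D+E+F+G: time 10+6+6+2+4=28, value 21+37+37+10+16=121
- B+D+E: time 12+6+6=24, value 40+37+37=114
Best: 130 marks.

130 marks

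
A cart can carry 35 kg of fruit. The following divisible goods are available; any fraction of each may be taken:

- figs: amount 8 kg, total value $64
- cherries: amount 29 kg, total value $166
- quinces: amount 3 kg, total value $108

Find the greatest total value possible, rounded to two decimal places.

Take in order of value per unit:
- quinces (108/3 per unit): all 3 → value 108, running total 108.00
- figs (64/8 per unit): all 8 → value 64, running total 172.00
- cherries (166/29 per unit): 24 of 29 → value 24×166/29 = 137.3793, running total 309.38
Total 309.38.

309.38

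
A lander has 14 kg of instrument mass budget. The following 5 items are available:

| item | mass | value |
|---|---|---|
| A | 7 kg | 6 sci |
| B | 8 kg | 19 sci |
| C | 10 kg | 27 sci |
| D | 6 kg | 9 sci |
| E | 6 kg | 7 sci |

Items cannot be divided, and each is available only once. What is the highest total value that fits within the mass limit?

28 sci

This is a 0/1 knapsack; check combinations near the capacity.
- B+D: mass 8+6=14, value 19+9=28
- C: mass 10, value 27
- B+E: mass 8+6=14, value 19+7=26
- B: mass 8, value 19
Best: 28 sci.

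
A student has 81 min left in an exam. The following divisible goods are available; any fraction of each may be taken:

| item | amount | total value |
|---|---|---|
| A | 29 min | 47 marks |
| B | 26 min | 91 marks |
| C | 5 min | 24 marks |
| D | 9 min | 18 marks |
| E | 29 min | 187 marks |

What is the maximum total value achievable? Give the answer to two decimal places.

339.45

Take in order of value per unit:
- E (187/29 per unit): all 29 → value 187, running total 187.00
- C (24/5 per unit): all 5 → value 24, running total 211.00
- B (91/26 per unit): all 26 → value 91, running total 302.00
- D (18/9 per unit): all 9 → value 18, running total 320.00
- A (47/29 per unit): 12 of 29 → value 12×47/29 = 19.4483, running total 339.45
Total 339.45.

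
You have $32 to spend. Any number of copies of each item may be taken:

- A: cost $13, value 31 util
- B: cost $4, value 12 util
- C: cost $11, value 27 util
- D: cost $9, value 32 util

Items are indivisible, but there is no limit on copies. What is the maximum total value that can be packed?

108 util

Best value-per-unit is D at 32/9; filling with it alone gives 3×32 = 96.
Optimal mix: 1×B + 3×D → cost 31, value 108.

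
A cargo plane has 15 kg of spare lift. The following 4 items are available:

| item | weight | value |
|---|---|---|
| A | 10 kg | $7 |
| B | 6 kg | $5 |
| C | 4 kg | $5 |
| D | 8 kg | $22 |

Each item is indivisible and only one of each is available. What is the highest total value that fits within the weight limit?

Check high-value combinations within 15 kg:
- C+D: weight 4+8=12, value 5+22=27
- B+D: weight 6+8=14, value 5+22=27
- D: weight 8, value 22
- A+C: weight 10+4=14, value 7+5=12
Best: $27.

$27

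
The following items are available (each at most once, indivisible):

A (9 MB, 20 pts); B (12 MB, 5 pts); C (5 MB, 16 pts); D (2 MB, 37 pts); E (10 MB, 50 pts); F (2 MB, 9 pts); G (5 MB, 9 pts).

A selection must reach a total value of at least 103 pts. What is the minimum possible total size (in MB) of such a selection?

Subsets with value ≥ 103, sorted by total size:
- C+D+E: size 17, value 103
- C+D+E+F: size 19, value 112
- D+E+F+G: size 19, value 105
Minimum size: 17 MB.

17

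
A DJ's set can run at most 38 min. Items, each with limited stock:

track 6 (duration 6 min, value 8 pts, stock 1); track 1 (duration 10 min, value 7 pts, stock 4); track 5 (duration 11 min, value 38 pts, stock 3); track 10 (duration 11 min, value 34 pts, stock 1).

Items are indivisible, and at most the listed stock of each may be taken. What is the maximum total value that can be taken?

114 pts

Best selections within duration 38 and stock limits:
- 3×track 5: duration 33, value 114
- 2×track 5 + 1×track 10: duration 33, value 110
- 1×track 6 + 1×track 1 + 2×track 5: duration 38, value 91
Best: 114 pts.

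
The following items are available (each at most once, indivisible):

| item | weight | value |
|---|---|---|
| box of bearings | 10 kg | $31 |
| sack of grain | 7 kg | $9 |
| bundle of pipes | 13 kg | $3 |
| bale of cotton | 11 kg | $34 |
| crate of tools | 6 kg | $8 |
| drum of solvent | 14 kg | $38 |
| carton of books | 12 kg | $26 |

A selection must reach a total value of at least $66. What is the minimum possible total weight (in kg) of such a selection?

Subsets with value ≥ 66, sorted by total weight:
- box of bearings+drum of solvent: weight 24, value 69
- bale of cotton+drum of solvent: weight 25, value 72
- box of bearings+bale of cotton+crate of tools: weight 27, value 73
Minimum weight: 24 kg.

24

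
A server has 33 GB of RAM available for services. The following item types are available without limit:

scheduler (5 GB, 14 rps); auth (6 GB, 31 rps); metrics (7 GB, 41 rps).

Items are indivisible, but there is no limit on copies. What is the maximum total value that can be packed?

Best value-per-unit is metrics at 41/7; filling with it alone gives 4×41 = 164.
Optimal mix: 2×auth + 3×metrics → memory 33, value 185.

185 rps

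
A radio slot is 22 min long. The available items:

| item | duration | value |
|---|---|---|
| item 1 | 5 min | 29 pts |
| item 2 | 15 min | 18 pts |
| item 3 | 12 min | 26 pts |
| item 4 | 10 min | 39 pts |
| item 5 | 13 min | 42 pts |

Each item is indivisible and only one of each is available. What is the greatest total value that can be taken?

Check high-value combinations within 22 min:
- item 1+item 5: duration 5+13=18, value 29+42=71
- item 1+item 4: duration 5+10=15, value 29+39=68
- item 3+item 4: duration 12+10=22, value 26+39=65
- item 1+item 3: duration 5+12=17, value 29+26=55
Best: 71 pts.

71 pts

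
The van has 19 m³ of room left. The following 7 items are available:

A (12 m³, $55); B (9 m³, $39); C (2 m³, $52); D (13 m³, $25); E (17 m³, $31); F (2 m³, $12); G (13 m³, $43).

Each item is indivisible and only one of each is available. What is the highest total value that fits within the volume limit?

$119

Check high-value combinations within 19 m³:
- A+C+F: volume 12+2+2=16, value 55+52+12=119
- A+C: volume 12+2=14, value 55+52=107
- C+F+G: volume 2+2+13=17, value 52+12+43=107
Best: $119.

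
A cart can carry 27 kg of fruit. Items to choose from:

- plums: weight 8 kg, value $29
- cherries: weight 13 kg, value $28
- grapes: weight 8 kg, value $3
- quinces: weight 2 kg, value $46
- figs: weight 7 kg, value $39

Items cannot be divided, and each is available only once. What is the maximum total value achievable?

Check high-value combinations within 27 kg:
- plums+grapes+quinces+figs: weight 8+8+2+7=25, value 29+3+46+39=117
- plums+quinces+figs: weight 8+2+7=17, value 29+46+39=114
- cherries+quinces+figs: weight 13+2+7=22, value 28+46+39=113
- plums+cherries+quinces: weight 8+13+2=23, value 29+28+46=103
- grapes+quinces+figs: weight 8+2+7=17, value 3+46+39=88
Best: $117.

$117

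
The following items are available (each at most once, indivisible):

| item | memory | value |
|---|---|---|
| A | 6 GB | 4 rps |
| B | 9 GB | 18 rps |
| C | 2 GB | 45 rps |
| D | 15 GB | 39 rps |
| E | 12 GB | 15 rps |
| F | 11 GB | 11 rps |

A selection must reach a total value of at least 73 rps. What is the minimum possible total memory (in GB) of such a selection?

17

Subsets with value ≥ 73, sorted by total memory:
- C+D: memory 17, value 84
- B+C+F: memory 22, value 74
- A+C+D: memory 23, value 88
Minimum memory: 17 GB.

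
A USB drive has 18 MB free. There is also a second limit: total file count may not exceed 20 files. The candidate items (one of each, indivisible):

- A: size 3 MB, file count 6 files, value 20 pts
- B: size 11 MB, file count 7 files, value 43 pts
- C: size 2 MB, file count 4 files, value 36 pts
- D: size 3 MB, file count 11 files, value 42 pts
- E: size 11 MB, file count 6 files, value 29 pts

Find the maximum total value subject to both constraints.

Feasible sets respecting both limits:
- A+B+C: size 16, file count 17, value 99
- B+D: size 14, file count 18, value 85
- A+C+E: size 16, file count 16, value 85
Best: 99 pts.

99 pts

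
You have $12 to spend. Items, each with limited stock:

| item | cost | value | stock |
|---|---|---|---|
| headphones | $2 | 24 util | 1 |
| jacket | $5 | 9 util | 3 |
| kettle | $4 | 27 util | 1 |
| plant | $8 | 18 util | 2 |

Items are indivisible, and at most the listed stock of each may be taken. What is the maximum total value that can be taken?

60 util

Best selections within cost 12 and stock limits:
- 1×headphones + 1×jacket + 1×kettle: cost 11, value 60
- 1×headphones + 1×kettle: cost 6, value 51
- 1×kettle + 1×plant: cost 12, value 45
- 1×headphones + 1×plant: cost 10, value 42
Best: 60 util.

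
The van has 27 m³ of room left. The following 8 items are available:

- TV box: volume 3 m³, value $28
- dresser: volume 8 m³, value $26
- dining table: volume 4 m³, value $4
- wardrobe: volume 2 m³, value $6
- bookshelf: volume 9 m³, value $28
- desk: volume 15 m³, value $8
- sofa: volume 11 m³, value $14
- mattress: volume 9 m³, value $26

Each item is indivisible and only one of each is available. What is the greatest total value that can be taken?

$92

Check high-value combinations within 27 m³:
- TV box+dresser+dining table+wardrobe+bookshelf: volume 3+8+4+2+9=26, value 28+26+4+6+28=92
- TV box+dining table+wardrobe+bookshelf+mattress: volume 3+4+2+9+9=27, value 28+4+6+28+26=92
- TV box+dresser+dining table+wardrobe+mattress: volume 3+8+4+2+9=26, value 28+26+4+6+26=90
- TV box+dresser+wardrobe+bookshelf: volume 3+8+2+9=22, value 28+26+6+28=88
Best: $92.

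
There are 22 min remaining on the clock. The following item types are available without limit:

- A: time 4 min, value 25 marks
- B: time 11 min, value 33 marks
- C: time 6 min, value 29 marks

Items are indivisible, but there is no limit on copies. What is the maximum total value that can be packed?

Best value-per-unit is A at 25/4; filling with it alone gives 5×25 = 125.
Optimal mix: 4×A + 1×C → time 22, value 129.

129 marks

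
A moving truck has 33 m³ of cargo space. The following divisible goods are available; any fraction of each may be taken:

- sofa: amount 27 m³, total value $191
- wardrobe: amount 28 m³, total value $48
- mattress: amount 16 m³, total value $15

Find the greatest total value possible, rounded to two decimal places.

Take in order of value per unit:
- sofa (191/27 per unit): all 27 → value 191, running total 191.00
- wardrobe (48/28 per unit): 6 of 28 → value 6×48/28 = 10.2857, running total 201.29
Total 201.29.

201.29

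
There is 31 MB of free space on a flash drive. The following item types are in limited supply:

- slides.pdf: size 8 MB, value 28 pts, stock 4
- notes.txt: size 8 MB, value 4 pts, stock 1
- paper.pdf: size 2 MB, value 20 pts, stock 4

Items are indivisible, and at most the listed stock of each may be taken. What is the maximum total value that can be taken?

Top feasible selections:
- 3×slides.pdf + 3×paper.pdf: size 30, value 144
- 2×slides.pdf + 4×paper.pdf: size 24, value 136
- 3×slides.pdf + 2×paper.pdf: size 28, value 124
- 2×slides.pdf + 1×notes.txt + 3×paper.pdf: size 30, value 120
Best: 144 pts.

144 pts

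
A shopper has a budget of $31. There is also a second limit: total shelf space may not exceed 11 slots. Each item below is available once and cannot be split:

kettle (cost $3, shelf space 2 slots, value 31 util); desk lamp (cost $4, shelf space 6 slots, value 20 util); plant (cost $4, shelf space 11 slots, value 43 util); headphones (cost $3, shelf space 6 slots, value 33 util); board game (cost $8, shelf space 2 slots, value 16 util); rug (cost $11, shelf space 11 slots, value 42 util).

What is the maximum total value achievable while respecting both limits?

Feasible sets respecting both limits:
- kettle+headphones+board game: cost 14, shelf space 10, value 80
- kettle+desk lamp+board game: cost 15, shelf space 10, value 67
- kettle+headphones: cost 6, shelf space 8, value 64
- kettle+desk lamp: cost 7, shelf space 8, value 51
Best: 80 util.

80 util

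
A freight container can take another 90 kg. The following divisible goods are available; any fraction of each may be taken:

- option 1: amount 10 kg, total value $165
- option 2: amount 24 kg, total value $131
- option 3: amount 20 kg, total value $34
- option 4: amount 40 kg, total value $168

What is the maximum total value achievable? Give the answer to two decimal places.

491.20

Take in order of value per unit:
- option 1 (165/10 per unit): all 10 → value 165, running total 165.00
- option 2 (131/24 per unit): all 24 → value 131, running total 296.00
- option 4 (168/40 per unit): all 40 → value 168, running total 464.00
- option 3 (34/20 per unit): 16 of 20 → value 16×34/20 = 27.2000, running total 491.20
Total 491.20.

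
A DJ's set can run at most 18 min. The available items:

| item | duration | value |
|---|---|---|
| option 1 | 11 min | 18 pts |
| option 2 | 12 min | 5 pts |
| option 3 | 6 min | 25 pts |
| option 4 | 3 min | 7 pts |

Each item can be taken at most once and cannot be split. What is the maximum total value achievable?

Check high-value combinations within 18 min:
- option 1+option 3: duration 11+6=17, value 18+25=43
- option 3+option 4: duration 6+3=9, value 25+7=32
- option 2+option 3: duration 12+6=18, value 5+25=30
- option 3: duration 6, value 25
- option 1+option 4: duration 11+3=14, value 18+7=25
Best: 43 pts.

43 pts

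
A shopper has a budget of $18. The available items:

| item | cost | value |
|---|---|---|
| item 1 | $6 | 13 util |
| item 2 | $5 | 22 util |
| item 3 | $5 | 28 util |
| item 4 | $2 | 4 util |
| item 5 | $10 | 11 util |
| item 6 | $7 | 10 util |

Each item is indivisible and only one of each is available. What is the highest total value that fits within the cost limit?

Check high-value combinations within $18:
- item 1+item 2+item 3+item 4: cost 6+5+5+2=18, value 13+22+28+4=67
- item 1+item 2+item 3: cost 6+5+5=16, value 13+22+28=63
- item 2+item 3+item 6: cost 5+5+7=17, value 22+28+10=60
Best: 67 util.

67 util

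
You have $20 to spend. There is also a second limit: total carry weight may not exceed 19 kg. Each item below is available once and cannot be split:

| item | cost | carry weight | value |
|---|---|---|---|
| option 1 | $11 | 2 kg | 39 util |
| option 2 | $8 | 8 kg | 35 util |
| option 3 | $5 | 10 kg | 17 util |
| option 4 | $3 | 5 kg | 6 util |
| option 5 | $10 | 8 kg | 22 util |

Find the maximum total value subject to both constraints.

74 util

Feasible sets respecting both limits:
- option 1+option 2: cost 19, carry weight 10, value 74
- option 1+option 3+option 4: cost 19, carry weight 17, value 62
- option 2+option 5: cost 18, carry weight 16, value 57
Best: 74 util.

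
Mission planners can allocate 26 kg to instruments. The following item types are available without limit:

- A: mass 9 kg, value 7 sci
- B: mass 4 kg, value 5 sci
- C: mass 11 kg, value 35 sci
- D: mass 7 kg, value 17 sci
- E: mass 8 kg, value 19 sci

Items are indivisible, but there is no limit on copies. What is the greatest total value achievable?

75 sci

Best value-per-unit is C at 35/11; filling with it alone gives 2×35 = 70.
Optimal mix: 1×B + 2×C → mass 26, value 75.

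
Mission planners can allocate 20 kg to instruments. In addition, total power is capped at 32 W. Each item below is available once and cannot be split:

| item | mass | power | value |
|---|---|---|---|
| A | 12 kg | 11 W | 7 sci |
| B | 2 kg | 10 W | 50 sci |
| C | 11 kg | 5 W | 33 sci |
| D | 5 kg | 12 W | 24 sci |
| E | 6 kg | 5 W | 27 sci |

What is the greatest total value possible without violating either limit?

110 sci

Feasible sets respecting both limits:
- B+C+E: mass 19, power 20, value 110
- B+C+D: mass 18, power 27, value 107
- B+D+E: mass 13, power 27, value 101
- A+B+E: mass 20, power 26, value 84
Best: 110 sci.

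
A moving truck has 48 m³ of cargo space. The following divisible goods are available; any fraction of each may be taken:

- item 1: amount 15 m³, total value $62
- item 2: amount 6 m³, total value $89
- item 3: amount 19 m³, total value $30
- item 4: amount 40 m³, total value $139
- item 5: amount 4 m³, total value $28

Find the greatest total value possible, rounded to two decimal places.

Take in order of value per unit:
- item 2 (89/6 per unit): all 6 → value 89, running total 89.00
- item 5 (28/4 per unit): all 4 → value 28, running total 117.00
- item 1 (62/15 per unit): all 15 → value 62, running total 179.00
- item 4 (139/40 per unit): 23 of 40 → value 23×139/40 = 79.9250, running total 258.93
Total 258.93.

258.93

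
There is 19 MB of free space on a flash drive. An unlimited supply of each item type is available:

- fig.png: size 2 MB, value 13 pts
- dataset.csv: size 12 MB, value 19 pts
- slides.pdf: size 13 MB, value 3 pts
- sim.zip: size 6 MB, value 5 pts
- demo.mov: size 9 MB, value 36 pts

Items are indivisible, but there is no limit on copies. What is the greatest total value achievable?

Best value-per-unit is fig.png at 13/2, and filling with it alone uses size 9×2=18. No mix of the others beats 9×13 = 117.

117 pts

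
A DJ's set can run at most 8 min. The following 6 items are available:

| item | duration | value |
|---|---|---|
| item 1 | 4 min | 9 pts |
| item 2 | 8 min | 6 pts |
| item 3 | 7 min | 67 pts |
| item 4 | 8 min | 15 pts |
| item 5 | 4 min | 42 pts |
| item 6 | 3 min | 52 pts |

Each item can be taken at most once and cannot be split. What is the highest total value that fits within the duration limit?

94 pts

This is a 0/1 knapsack; check combinations near the capacity.
- item 5+item 6: duration 4+3=7, value 42+52=94
- item 3: duration 7, value 67
- item 1+item 6: duration 4+3=7, value 9+52=61
Best: 94 pts.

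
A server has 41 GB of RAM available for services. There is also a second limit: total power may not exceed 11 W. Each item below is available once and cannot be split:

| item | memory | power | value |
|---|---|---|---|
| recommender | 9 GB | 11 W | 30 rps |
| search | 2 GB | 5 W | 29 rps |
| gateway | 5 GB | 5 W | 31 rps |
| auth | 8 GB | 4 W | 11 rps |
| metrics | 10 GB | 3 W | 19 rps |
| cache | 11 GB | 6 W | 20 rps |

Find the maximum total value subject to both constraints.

60 rps

Feasible sets respecting both limits:
- search+gateway: memory 7, power 10, value 60
- gateway+cache: memory 16, power 11, value 51
- gateway+metrics: memory 15, power 8, value 50
- search+cache: memory 13, power 11, value 49
Best: 60 rps.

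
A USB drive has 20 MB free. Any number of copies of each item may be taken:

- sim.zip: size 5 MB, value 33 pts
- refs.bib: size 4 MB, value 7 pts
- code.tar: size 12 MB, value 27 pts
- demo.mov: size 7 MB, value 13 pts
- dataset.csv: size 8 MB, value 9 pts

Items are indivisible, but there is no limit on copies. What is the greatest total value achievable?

132 pts

Best value-per-unit is sim.zip at 33/5, and filling with it alone uses size 4×5=20. No mix of the others beats 4×33 = 132.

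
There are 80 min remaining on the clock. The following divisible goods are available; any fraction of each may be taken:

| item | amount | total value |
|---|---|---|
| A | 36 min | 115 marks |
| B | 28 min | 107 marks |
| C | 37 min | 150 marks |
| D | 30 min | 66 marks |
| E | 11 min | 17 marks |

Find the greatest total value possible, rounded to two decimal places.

304.92

Take in order of value per unit:
- C (150/37 per unit): all 37 → value 150, running total 150.00
- B (107/28 per unit): all 28 → value 107, running total 257.00
- A (115/36 per unit): 15 of 36 → value 15×115/36 = 47.9167, running total 304.92
Total 304.92.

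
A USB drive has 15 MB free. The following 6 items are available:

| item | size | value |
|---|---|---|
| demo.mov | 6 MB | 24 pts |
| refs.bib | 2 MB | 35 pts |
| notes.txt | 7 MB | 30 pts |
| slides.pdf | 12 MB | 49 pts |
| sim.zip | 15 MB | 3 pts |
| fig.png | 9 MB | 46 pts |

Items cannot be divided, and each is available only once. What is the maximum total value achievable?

89 pts

Check high-value combinations within 15 MB:
- demo.mov+refs.bib+notes.txt: size 6+2+7=15, value 24+35+30=89
- refs.bib+slides.pdf: size 2+12=14, value 35+49=84
- refs.bib+fig.png: size 2+9=11, value 35+46=81
Best: 89 pts.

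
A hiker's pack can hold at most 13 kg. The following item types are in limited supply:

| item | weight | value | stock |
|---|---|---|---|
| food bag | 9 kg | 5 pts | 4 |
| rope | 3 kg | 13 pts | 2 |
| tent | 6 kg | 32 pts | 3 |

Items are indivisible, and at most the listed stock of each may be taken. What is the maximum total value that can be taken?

64 pts

Best selections within weight 13 and stock limits:
- 2×tent: weight 12, value 64
- 2×rope + 1×tent: weight 12, value 58
- 1×rope + 1×tent: weight 9, value 45
- 1×tent: weight 6, value 32
Best: 64 pts.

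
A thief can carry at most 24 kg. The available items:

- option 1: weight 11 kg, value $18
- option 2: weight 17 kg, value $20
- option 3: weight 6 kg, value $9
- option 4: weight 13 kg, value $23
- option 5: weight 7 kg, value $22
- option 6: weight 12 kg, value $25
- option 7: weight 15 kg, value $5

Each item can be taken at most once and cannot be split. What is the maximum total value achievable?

$49

Check high-value combinations within 24 kg:
- option 1+option 3+option 5: weight 11+6+7=24, value 18+9+22=49
- option 5+option 6: weight 7+12=19, value 22+25=47
- option 4+option 5: weight 13+7=20, value 23+22=45
Best: $49.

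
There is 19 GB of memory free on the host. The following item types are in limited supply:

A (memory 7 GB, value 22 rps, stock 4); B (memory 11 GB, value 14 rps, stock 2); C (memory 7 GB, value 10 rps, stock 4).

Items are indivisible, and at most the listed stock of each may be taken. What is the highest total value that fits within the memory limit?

Best selections within memory 19 and stock limits:
- 2×A: memory 14, value 44
- 1×A + 1×B: memory 18, value 36
- 1×A + 1×C: memory 14, value 32
Best: 44 rps.

44 rps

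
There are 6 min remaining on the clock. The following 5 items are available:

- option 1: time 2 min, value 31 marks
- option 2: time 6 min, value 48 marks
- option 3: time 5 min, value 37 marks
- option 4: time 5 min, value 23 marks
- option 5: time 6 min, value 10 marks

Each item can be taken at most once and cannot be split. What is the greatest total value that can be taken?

Check high-value combinations within 6 min:
- option 2: time 6, value 48
- option 3: time 5, value 37
- option 1: time 2, value 31
- option 4: time 5, value 23
- option 5: time 6, value 10
Best: 48 marks.

48 marks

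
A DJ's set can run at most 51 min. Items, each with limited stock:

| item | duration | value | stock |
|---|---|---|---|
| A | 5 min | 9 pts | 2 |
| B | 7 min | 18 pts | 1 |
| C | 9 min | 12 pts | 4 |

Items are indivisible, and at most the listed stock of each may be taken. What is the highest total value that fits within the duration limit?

75 pts

Top feasible selections:
- 1×A + 1×B + 4×C: duration 48, value 75
- 2×A + 1×B + 3×C: duration 44, value 72
Best: 75 pts.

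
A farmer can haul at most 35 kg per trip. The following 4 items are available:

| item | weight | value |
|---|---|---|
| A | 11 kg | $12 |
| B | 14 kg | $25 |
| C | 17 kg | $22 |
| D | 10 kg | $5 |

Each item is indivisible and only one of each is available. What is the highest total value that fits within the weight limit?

This is a 0/1 knapsack; check combinations near the capacity.
- B+C: weight 14+17=31, value 25+22=47
- A+B+D: weight 11+14+10=35, value 12+25+5=42
- A+B: weight 11+14=25, value 12+25=37
- A+C: weight 11+17=28, value 12+22=34
- B+D: weight 14+10=24, value 25+5=30
Best: $47.

$47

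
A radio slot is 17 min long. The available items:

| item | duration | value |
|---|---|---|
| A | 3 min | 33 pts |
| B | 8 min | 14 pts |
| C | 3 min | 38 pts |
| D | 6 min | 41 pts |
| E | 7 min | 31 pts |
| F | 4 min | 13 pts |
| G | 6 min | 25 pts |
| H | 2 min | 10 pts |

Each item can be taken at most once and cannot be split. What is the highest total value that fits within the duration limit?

125 pts

Check high-value combinations within 17 min:
- A+C+D+F: duration 3+3+6+4=16, value 33+38+41+13=125
- A+C+D+H: duration 3+3+6+2=14, value 33+38+41+10=122
- A+C+E+F: duration 3+3+7+4=17, value 33+38+31+13=115
- C+D+G+H: duration 3+6+6+2=17, value 38+41+25+10=114
Best: 125 pts.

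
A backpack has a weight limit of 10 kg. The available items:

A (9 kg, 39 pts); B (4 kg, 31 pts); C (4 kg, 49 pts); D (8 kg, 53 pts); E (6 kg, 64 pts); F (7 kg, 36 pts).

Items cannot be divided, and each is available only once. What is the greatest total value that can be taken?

113 pts

Check high-value combinations within 10 kg:
- C+E: weight 4+6=10, value 49+64=113
- B+E: weight 4+6=10, value 31+64=95
- B+C: weight 4+4=8, value 31+49=80
- E: weight 6, value 64
- D: weight 8, value 53
Best: 113 pts.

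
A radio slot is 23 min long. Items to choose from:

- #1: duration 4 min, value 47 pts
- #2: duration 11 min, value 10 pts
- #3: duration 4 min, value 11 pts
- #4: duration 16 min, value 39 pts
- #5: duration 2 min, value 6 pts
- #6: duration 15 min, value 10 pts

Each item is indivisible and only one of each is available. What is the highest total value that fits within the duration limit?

92 pts

Check high-value combinations within 23 min:
- #1+#4+#5: duration 4+16+2=22, value 47+39+6=92
- #1+#4: duration 4+16=20, value 47+39=86
- #1+#2+#3+#5: duration 4+11+4+2=21, value 47+10+11+6=74
- #1+#2+#3: duration 4+11+4=19, value 47+10+11=68
- #1+#3+#6: duration 4+4+15=23, value 47+11+10=68
Best: 92 pts.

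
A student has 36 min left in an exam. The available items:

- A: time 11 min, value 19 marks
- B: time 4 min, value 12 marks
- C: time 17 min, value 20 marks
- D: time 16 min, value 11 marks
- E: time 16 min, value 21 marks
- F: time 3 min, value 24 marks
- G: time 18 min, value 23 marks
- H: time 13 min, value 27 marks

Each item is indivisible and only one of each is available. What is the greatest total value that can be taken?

Check high-value combinations within 36 min:
- B+E+F+H: time 4+16+3+13=36, value 12+21+24+27=84
- A+B+F+H: time 11+4+3+13=31, value 19+12+24+27=82
- A+B+F+G: time 11+4+3+18=36, value 19+12+24+23=78
- A+B+E+F: time 11+4+16+3=34, value 19+12+21+24=76
Best: 84 marks.

84 marks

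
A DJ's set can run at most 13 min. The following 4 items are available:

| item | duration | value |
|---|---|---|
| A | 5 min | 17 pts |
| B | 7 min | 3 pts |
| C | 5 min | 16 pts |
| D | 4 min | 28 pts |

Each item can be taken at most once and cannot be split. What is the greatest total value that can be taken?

45 pts

This is a 0/1 knapsack; check combinations near the capacity.
- A+D: duration 5+4=9, value 17+28=45
- C+D: duration 5+4=9, value 16+28=44
- A+C: duration 5+5=10, value 17+16=33
Best: 45 pts.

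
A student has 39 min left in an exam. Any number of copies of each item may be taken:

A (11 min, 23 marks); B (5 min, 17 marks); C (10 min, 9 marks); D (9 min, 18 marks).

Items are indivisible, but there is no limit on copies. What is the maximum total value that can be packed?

Best value-per-unit is B at 17/5; filling with it alone gives 7×17 = 119.
Optimal mix: 6×B + 1×D → time 39, value 120.

120 marks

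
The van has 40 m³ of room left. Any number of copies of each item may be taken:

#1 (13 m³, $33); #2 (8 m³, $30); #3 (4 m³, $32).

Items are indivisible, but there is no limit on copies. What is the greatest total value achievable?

$320

Best value-per-unit is #3 at 32/4, and filling with it alone uses volume 10×4=40. No mix of the others beats 10×32 = 320.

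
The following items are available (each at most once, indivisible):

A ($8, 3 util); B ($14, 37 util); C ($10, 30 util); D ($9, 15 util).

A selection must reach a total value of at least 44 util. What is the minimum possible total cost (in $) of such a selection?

Subsets with value ≥ 44, sorted by total cost:
- C+D: cost 19, value 45
- B+D: cost 23, value 52
- B+C: cost 24, value 67
Minimum cost: 19 $.

19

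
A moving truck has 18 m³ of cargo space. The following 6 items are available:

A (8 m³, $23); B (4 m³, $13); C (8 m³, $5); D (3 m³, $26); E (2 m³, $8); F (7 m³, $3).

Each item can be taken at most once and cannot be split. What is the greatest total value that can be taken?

Check high-value combinations within 18 m³:
- A+B+D+E: volume 8+4+3+2=17, value 23+13+26+8=70
- A+B+D: volume 8+4+3=15, value 23+13+26=62
- A+D+E: volume 8+3+2=13, value 23+26+8=57
- B+C+D+E: volume 4+8+3+2=17, value 13+5+26+8=52
Best: $70.

$70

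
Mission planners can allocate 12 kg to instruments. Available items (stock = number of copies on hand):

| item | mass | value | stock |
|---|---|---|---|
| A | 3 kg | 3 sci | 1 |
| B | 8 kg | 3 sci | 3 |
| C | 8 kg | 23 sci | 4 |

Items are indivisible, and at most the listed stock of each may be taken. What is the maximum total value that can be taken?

26 sci

Best selections within mass 12 and stock limits:
- 1×A + 1×C: mass 11, value 26
- 1×C: mass 8, value 23
- 1×A + 1×B: mass 11, value 6
- 1×A: mass 3, value 3
Best: 26 sci.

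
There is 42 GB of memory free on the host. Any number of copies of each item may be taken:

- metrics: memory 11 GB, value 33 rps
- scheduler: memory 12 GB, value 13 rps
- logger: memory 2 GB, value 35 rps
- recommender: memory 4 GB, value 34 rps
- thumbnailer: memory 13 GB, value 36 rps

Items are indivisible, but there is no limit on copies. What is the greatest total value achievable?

Best value-per-unit is logger at 35/2, and filling with it alone uses memory 21×2=42. No mix of the others beats 21×35 = 735.

735 rps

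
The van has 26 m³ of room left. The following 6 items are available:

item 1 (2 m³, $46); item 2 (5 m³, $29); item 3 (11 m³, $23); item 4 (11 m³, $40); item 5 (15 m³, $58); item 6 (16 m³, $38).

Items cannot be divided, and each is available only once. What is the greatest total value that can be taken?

This is a 0/1 knapsack; check combinations near the capacity.
- item 1+item 2+item 5: volume 2+5+15=22, value 46+29+58=133
- item 1+item 2+item 4: volume 2+5+11=18, value 46+29+40=115
- item 1+item 2+item 6: volume 2+5+16=23, value 46+29+38=113
- item 1+item 3+item 4: volume 2+11+11=24, value 46+23+40=109
Best: $133.

$133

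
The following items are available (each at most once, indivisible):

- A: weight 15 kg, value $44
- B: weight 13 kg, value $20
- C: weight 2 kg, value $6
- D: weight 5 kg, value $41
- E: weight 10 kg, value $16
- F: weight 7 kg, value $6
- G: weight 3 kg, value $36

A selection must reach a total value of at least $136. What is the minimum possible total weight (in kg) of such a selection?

33

Subsets with value ≥ 136, sorted by total weight:
- A+D+E+G: weight 33, value 137
- A+C+D+E+G: weight 35, value 143
- A+B+D+G: weight 36, value 141
Minimum weight: 33 kg.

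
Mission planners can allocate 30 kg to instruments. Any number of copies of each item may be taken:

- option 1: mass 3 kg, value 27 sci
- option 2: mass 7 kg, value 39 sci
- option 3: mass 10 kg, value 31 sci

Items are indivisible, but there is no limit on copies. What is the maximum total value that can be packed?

270 sci

Best value-per-unit is option 1 at 27/3, and filling with it alone uses mass 10×3=30. No mix of the others beats 10×27 = 270.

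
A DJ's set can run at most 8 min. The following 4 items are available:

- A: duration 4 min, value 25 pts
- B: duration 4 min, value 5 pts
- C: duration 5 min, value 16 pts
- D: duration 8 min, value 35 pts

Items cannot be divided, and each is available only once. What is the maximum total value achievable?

35 pts

Check high-value combinations within 8 min:
- D: duration 8, value 35
- A+B: duration 4+4=8, value 25+5=30
- A: duration 4, value 25
- C: duration 5, value 16
- B: duration 4, value 5
Best: 35 pts.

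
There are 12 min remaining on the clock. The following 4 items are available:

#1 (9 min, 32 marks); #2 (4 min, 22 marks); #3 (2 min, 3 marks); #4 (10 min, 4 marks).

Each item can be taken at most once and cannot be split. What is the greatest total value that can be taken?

35 marks

Check high-value combinations within 12 min:
- #1+#3: time 9+2=11, value 32+3=35
- #1: time 9, value 32
- #2+#3: time 4+2=6, value 22+3=25
- #2: time 4, value 22
Best: 35 marks.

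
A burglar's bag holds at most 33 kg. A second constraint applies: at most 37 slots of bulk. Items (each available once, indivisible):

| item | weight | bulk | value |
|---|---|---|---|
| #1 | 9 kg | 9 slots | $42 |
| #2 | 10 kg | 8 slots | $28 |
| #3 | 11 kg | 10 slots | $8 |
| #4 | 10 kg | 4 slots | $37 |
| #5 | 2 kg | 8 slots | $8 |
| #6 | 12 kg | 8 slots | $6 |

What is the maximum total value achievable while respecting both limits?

Feasible sets respecting both limits:
- #1+#2+#4+#5: weight 31, bulk 29, value 115
- #1+#2+#4: weight 29, bulk 21, value 107
- #1+#3+#4+#5: weight 32, bulk 31, value 95
Best: $115.

$115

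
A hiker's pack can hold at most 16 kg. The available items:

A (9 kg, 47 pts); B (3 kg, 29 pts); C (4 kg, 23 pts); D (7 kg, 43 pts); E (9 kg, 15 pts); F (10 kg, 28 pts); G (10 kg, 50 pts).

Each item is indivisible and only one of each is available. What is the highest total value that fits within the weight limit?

99 pts

This is a 0/1 knapsack; check combinations near the capacity.
- A+B+C: weight 9+3+4=16, value 47+29+23=99
- B+C+D: weight 3+4+7=14, value 29+23+43=95
- A+D: weight 9+7=16, value 47+43=90
Best: 99 pts.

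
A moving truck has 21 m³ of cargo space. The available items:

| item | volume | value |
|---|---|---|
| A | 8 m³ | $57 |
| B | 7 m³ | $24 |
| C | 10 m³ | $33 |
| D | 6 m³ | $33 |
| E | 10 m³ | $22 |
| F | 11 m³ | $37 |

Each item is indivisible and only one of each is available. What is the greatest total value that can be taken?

Check high-value combinations within 21 m³:
- A+B+D: volume 8+7+6=21, value 57+24+33=114
- A+F: volume 8+11=19, value 57+37=94
- A+D: volume 8+6=14, value 57+33=90
- A+C: volume 8+10=18, value 57+33=90
- A+B: volume 8+7=15, value 57+24=81
Best: $114.

$114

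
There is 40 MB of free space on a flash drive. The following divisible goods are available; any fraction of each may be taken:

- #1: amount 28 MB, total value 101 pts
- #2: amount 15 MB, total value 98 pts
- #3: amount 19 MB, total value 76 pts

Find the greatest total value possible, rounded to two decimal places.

195.64

Take in order of value per unit:
- #2 (98/15 per unit): all 15 → value 98, running total 98.00
- #3 (76/19 per unit): all 19 → value 76, running total 174.00
- #1 (101/28 per unit): 6 of 28 → value 6×101/28 = 21.6429, running total 195.64
Total 195.64.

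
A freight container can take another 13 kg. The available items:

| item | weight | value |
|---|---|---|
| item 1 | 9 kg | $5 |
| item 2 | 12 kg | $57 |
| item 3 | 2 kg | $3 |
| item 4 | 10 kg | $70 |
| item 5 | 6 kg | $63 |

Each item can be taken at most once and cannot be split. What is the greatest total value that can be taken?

$73

Check high-value combinations within 13 kg:
- item 3+item 4: weight 2+10=12, value 3+70=73
- item 4: weight 10, value 70
- item 3+item 5: weight 2+6=8, value 3+63=66
- item 5: weight 6, value 63
Best: $73.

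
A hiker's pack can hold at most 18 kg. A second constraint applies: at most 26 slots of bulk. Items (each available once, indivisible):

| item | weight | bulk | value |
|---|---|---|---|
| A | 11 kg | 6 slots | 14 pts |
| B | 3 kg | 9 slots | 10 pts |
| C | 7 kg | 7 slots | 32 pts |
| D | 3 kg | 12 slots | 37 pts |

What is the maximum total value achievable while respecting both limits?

Feasible sets respecting both limits:
- C+D: weight 10, bulk 19, value 69
- A+D: weight 14, bulk 18, value 51
- B+D: weight 6, bulk 21, value 47
Best: 69 pts.

69 pts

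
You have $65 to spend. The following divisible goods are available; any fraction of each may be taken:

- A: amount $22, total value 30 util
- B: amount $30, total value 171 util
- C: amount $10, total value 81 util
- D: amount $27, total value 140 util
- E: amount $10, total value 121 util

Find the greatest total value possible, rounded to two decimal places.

450.78

Take in order of value per unit:
- E (121/10 per unit): all 10 → value 121, running total 121.00
- C (81/10 per unit): all 10 → value 81, running total 202.00
- B (171/30 per unit): all 30 → value 171, running total 373.00
- D (140/27 per unit): 15 of 27 → value 15×140/27 = 77.7778, running total 450.78
Total 450.78.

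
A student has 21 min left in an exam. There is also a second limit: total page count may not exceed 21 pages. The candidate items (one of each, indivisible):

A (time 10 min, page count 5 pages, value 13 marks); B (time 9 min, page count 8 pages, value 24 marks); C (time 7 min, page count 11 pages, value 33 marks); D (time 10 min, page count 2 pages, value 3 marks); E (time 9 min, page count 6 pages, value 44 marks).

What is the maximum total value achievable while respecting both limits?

Feasible sets respecting both limits:
- C+E: time 16, page count 17, value 77
- B+E: time 18, page count 14, value 68
- B+C: time 16, page count 19, value 57
Best: 77 marks.

77 marks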